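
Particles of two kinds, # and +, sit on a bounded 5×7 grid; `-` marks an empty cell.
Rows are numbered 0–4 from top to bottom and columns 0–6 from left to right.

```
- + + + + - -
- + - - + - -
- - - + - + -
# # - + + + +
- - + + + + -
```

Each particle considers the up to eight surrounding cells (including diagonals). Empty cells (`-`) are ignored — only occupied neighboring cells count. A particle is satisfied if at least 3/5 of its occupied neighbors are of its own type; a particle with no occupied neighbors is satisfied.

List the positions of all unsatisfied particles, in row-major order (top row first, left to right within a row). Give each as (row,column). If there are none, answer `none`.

(3,1)

(0,1)+ 2/2 ✓
(0,2)+ 3/3 ✓
(0,3)+ 3/3 ✓
(0,4)+ 2/2 ✓
(1,1)+ 2/2 ✓
(1,4)+ 4/4 ✓
(2,3)+ 3/3 ✓
(2,5)+ 4/4 ✓
(3,0)# 1/1 ✓
(3,1)# 1/2 ✗
(3,3)+ 5/5 ✓
(3,4)+ 7/7 ✓
(3,5)+ 5/5 ✓
(3,6)+ 3/3 ✓
(4,2)+ 2/3 ✓
(4,3)+ 4/4 ✓
(4,4)+ 5/5 ✓
(4,5)+ 4/4 ✓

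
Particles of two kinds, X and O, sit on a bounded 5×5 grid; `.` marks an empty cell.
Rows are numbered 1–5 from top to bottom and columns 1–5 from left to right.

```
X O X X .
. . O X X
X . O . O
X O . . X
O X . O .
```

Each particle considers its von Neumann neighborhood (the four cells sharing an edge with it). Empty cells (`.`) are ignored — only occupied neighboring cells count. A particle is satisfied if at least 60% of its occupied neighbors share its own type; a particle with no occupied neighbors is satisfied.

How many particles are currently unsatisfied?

(1,1)X 0/1 not
(1,2)O 0/2 not
(1,3)X 1/3 not
(1,4)X 2/2 satisfied
(2,3)O 1/3 not
(2,4)X 2/3 satisfied
(2,5)X 1/2 not
(3,1)X 1/1 satisfied
(3,3)O 1/1 satisfied
(3,5)O 0/2 not
(4,1)X 1/3 not
(4,2)O 0/2 not
(4,5)X 0/1 not
(5,1)O 0/2 not
(5,2)X 0/2 not
(5,4)O 0/0 satisfied
Unsatisfied: (1,1), (1,2), (1,3), (2,3), (2,5), (3,5), (4,1), (4,2), (4,5), (5,1), (5,2) — 11 in total.

11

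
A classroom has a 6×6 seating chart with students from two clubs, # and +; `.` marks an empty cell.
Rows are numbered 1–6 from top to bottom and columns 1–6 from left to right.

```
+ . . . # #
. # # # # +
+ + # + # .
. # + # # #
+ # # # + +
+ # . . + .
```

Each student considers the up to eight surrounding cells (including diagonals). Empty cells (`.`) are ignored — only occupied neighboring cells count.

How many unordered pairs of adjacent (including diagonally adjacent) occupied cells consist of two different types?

Scan each occupied cell's neighbors to the right and below (and the two forward diagonals) so each pair is counted once.
From row 1: 3 unlike of 7 pairs (running 3/7).
From row 2: 8 unlike of 16 pairs (running 11/23).
From row 3: 8 unlike of 16 pairs (running 19/39).
From row 4: 11 unlike of 18 pairs (running 30/57).
From row 5: 5 unlike of 13 pairs (running 35/70).
From row 6: 1 unlike of 1 pairs (running 36/71).
Total adjacent occupied pairs: 71; unlike-type pairs: 36.

36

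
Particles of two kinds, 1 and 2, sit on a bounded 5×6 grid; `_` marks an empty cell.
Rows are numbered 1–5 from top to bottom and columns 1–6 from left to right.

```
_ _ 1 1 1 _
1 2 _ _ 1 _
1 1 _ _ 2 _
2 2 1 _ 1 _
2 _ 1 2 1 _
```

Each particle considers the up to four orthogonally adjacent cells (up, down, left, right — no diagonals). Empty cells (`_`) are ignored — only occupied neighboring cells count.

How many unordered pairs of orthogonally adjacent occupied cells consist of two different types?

Scan each occupied cell's neighbors to the right and below so each pair is counted once.
From row 1: 0 unlike of 3 pairs (running 0/3).
From row 2: 3 unlike of 4 pairs (running 3/7).
From row 3: 3 unlike of 4 pairs (running 6/11).
From row 4: 1 unlike of 5 pairs (running 7/16).
From row 5: 2 unlike of 2 pairs (running 9/18).
Total adjacent occupied pairs: 18; unlike-type pairs: 9.

9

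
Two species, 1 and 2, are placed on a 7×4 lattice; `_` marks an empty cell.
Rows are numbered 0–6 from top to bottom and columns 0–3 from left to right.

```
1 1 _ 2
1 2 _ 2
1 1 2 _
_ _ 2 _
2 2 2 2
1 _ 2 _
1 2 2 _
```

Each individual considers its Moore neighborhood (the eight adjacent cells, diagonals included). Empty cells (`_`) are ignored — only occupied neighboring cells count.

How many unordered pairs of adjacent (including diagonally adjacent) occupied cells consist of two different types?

Scan each occupied cell's neighbors to the right and below (and the two forward diagonals) so each pair is counted once.
From row 0: 2 unlike of 6 pairs (running 2/6).
From row 1: 3 unlike of 7 pairs (running 5/13).
From row 2: 2 unlike of 4 pairs (running 7/17).
From row 3: 0 unlike of 3 pairs (running 7/20).
From row 4: 2 unlike of 8 pairs (running 9/28).
From row 5: 1 unlike of 4 pairs (running 10/32).
From row 6: 1 unlike of 2 pairs (running 11/34).
Total adjacent occupied pairs: 34; unlike-type pairs: 11.

11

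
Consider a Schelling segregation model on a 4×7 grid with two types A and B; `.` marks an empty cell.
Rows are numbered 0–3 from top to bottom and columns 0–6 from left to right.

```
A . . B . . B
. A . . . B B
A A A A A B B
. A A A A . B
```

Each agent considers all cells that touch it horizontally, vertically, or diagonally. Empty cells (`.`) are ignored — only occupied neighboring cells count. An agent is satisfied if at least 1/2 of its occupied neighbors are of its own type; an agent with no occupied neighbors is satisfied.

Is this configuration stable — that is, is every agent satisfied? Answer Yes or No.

Yes

Row 0: (0,0)A 1/1 ok · (0,3)B 0/0 ok · (0,6)B 2/2 ok
Row 1: (1,1)A 4/4 ok · (1,5)B 4/5 ok · (1,6)B 4/4 ok
Row 2: (2,0)A 3/3 ok · (2,1)A 5/5 ok · (2,2)A 6/6 ok · (2,3)A 5/5 ok · (2,4)A 3/5 ok · (2,5)B 4/6 ok · (2,6)B 4/4 ok
Row 3: (3,1)A 4/4 ok · (3,2)A 5/5 ok · (3,3)A 5/5 ok · (3,4)A 3/4 ok · (3,6)B 2/2 ok
All meet the threshold, so the configuration is stable.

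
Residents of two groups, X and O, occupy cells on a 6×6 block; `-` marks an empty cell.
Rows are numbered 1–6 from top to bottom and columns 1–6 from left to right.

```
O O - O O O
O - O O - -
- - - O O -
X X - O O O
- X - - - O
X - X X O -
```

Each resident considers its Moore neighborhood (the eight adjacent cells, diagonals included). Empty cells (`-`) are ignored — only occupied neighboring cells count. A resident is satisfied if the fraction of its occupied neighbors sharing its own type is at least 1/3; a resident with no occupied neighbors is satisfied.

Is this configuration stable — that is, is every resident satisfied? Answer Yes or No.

Row 1: (1,1)O 2/2 ok · (1,2)O 3/3 ok · (1,4)O 3/3 ok · (1,5)O 3/3 ok · (1,6)O 1/1 ok
Row 2: (2,1)O 2/2 ok · (2,3)O 4/4 ok · (2,4)O 5/5 ok
Row 3: (3,4)O 5/5 ok · (3,5)O 5/5 ok
Row 4: (4,1)X 2/2 ok · (4,2)X 2/2 ok · (4,4)O 3/3 ok · (4,5)O 5/5 ok · (4,6)O 3/3 ok
Row 5: (5,2)X 4/4 ok · (5,6)O 3/3 ok
Row 6: (6,1)X 1/1 ok · (6,3)X 2/2 ok · (6,4)X 1/2 ok · (6,5)O 1/2 ok
All meet the threshold, so the configuration is stable.

Yes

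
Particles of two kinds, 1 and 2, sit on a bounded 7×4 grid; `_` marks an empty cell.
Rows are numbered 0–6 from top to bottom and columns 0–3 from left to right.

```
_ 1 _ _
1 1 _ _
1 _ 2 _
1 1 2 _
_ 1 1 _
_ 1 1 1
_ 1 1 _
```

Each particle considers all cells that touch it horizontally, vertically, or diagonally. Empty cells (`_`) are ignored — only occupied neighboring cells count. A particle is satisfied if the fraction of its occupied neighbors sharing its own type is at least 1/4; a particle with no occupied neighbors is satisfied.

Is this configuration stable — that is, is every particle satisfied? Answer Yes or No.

Row 0: (0,1)1 2/2 ✓
Row 1: (1,0)1 3/3 ✓ · (1,1)1 3/4 ✓
Row 2: (2,0)1 4/4 ✓ · (2,2)2 1/3 ✓
Row 3: (3,0)1 3/3 ✓ · (3,1)1 4/6 ✓ · (3,2)2 1/4 ✓
Row 4: (4,1)1 5/6 ✓ · (4,2)1 5/6 ✓
Row 5: (5,1)1 5/5 ✓ · (5,2)1 6/6 ✓ · (5,3)1 3/3 ✓
Row 6: (6,1)1 3/3 ✓ · (6,2)1 4/4 ✓
All meet the threshold, so the configuration is stable.

Yes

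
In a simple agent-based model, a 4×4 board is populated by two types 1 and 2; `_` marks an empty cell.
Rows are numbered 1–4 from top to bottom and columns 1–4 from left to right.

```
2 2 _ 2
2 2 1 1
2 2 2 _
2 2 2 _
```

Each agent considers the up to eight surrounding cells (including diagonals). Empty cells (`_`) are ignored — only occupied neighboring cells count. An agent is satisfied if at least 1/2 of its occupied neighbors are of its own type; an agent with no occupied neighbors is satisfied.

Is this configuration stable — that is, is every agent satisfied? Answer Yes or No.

No

(1,1)2 3/3 satisfied
(1,2)2 3/4 satisfied
(1,4)2 0/2 not
(2,1)2 5/5 satisfied
(2,2)2 6/7 satisfied
(2,3)1 1/6 not
(2,4)1 1/3 not
(3,1)2 5/5 satisfied
(3,2)2 7/8 satisfied
(3,3)2 4/6 satisfied
(4,1)2 3/3 satisfied
(4,2)2 5/5 satisfied
(4,3)2 3/3 satisfied
For instance (1,4) has only 0/2 same-type neighbors, below 1/2.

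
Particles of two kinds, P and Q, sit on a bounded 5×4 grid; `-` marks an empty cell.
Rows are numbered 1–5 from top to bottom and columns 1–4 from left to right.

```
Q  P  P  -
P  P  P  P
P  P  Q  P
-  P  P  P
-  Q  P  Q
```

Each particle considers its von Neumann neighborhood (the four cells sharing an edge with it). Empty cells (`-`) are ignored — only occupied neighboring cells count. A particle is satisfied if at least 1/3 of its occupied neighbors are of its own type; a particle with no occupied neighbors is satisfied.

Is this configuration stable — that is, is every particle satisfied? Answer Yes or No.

No

Row 1: (1,1)Q 0/2 unhappy · (1,2)P 2/3 ok · (1,3)P 2/2 ok
Row 2: (2,1)P 2/3 ok · (2,2)P 4/4 ok · (2,3)P 3/4 ok · (2,4)P 2/2 ok
Row 3: (3,1)P 2/2 ok · (3,2)P 3/4 ok · (3,3)Q 0/4 unhappy · (3,4)P 2/3 ok
Row 4: (4,2)P 2/3 ok · (4,3)P 3/4 ok · (4,4)P 2/3 ok
Row 5: (5,2)Q 0/2 unhappy · (5,3)P 1/3 ok · (5,4)Q 0/2 unhappy
For instance (1,1) has only 0/2 same-type neighbors, below 1/3.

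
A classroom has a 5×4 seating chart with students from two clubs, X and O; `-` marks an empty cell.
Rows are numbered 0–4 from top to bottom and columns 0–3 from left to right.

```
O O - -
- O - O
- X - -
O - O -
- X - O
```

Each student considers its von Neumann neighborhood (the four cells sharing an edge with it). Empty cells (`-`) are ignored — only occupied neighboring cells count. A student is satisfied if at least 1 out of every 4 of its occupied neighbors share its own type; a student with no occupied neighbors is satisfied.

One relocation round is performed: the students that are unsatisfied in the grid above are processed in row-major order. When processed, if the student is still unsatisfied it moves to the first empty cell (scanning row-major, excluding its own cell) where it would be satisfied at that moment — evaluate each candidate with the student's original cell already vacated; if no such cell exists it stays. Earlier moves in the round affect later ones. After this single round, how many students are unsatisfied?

Initially unsatisfied (in order): (2,1).
  (2,1) → (3,1).
Resulting grid:
O O - -
- O - O
- - - -
O X O -
- X - O
Unsatisfied now: (3,0), (3,2).

2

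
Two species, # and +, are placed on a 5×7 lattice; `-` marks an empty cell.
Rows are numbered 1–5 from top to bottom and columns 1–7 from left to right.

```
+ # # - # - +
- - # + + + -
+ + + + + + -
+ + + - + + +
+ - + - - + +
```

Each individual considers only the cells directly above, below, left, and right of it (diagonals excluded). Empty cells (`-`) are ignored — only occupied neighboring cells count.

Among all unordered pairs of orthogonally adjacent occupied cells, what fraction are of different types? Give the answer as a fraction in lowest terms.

Scan each occupied cell's neighbors to the right and below so each pair is counted once.
From row 1: 2 unlike of 4 pairs (running 2/4).
From row 2: 2 unlike of 7 pairs (running 4/11).
From row 3: 0 unlike of 10 pairs (running 4/21).
From row 4: 0 unlike of 8 pairs (running 4/29).
From row 5: 0 unlike of 1 pairs (running 4/30).
Total adjacent occupied pairs: 30; unlike-type pairs: 4.
4/30 reduces to 2/15.

2/15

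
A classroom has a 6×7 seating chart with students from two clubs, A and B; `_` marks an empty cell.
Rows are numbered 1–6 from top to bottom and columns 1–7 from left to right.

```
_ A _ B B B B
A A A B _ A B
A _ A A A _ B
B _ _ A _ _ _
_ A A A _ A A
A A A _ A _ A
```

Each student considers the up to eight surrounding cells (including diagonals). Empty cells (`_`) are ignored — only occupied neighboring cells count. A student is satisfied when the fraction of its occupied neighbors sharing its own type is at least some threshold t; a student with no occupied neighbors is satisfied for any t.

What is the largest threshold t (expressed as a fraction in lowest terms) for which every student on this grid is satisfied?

(1,2)A 3/3
(1,4)B 2/3
(1,5)B 3/4
(1,6)B 3/4
(1,7)B 2/3
(2,1)A 3/3
(2,2)A 5/5
(2,3)A 4/6
(2,4)B 2/6
(2,6)A 1/6
(2,7)B 3/4
(3,1)A 2/3
(3,3)A 4/5
(3,4)A 4/5
(3,5)A 3/4
(3,7)B 1/2
(4,1)B 0/2
(4,4)A 5/5
(5,2)A 4/5
(5,3)A 5/5
(5,4)A 4/4
(5,6)A 3/3
(5,7)A 2/2
(6,1)A 2/2
(6,2)A 4/4
(6,3)A 4/4
(6,5)A 2/2
(6,7)A 2/2
The smallest same-type fraction is 0/2 at (4,1), which reduces to 0/1. Any threshold above that leaves this student unsatisfied.

0/1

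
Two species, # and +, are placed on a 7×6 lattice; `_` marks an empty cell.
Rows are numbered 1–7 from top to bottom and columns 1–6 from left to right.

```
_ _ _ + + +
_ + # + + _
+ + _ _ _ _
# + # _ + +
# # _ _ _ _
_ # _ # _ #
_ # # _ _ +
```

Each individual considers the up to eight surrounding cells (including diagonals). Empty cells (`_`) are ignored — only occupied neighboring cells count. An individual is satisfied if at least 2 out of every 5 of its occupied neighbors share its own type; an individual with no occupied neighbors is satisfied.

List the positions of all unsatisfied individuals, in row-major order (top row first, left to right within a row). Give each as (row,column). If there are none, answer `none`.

Row 1: (1,4)+ 3/4 ✓ · (1,5)+ 4/4 ✓ · (1,6)+ 2/2 ✓
Row 2: (2,2)+ 2/3 ✓ · (2,3)# 0/4 ✗ · (2,4)+ 3/4 ✓ · (2,5)+ 4/4 ✓
Row 3: (3,1)+ 3/4 ✓ · (3,2)+ 3/6 ✓
Row 4: (4,1)# 2/5 ✓ · (4,2)+ 2/6 ✗ · (4,3)# 1/3 ✗ · (4,5)+ 1/1 ✓ · (4,6)+ 1/1 ✓
Row 5: (5,1)# 3/4 ✓ · (5,2)# 4/5 ✓
Row 6: (6,2)# 4/4 ✓ · (6,4)# 1/1 ✓ · (6,6)# 0/1 ✗
Row 7: (7,2)# 2/2 ✓ · (7,3)# 3/3 ✓ · (7,6)+ 0/1 ✗

(2,3), (4,2), (4,3), (6,6), (7,6)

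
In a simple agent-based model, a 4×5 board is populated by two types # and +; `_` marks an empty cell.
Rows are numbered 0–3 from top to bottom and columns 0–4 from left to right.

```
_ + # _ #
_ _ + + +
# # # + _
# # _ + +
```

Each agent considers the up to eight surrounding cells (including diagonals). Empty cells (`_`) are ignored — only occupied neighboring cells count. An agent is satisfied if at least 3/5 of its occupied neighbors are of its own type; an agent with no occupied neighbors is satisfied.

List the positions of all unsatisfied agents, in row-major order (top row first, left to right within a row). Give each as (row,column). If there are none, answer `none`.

Row 0: (0,1)+ 1/2 unhappy · (0,2)# 0/3 unhappy · (0,4)# 0/2 unhappy
Row 1: (1,2)+ 3/6 unhappy · (1,3)+ 3/6 unhappy · (1,4)+ 2/3 ok
Row 2: (2,0)# 3/3 ok · (2,1)# 4/5 ok · (2,2)# 2/6 unhappy · (2,3)+ 5/6 ok
Row 3: (3,0)# 3/3 ok · (3,1)# 4/4 ok · (3,3)+ 2/3 ok · (3,4)+ 2/2 ok

(0,1), (0,2), (0,4), (1,2), (1,3), (2,2)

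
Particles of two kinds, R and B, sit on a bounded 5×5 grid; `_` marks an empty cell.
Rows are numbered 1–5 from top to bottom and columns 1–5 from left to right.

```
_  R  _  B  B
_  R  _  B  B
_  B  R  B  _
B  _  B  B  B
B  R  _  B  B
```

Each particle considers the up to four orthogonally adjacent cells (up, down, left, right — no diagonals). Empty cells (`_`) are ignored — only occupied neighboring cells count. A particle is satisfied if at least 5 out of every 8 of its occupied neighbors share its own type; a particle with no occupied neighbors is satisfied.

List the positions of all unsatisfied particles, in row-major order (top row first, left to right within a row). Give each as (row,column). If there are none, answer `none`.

(2,2), (3,2), (3,3), (4,3), (5,1), (5,2)

Row 1: (1,2)R 1/1 ✓ · (1,4)B 2/2 ✓ · (1,5)B 2/2 ✓
Row 2: (2,2)R 1/2 ✗ · (2,4)B 3/3 ✓ · (2,5)B 2/2 ✓
Row 3: (3,2)B 0/2 ✗ · (3,3)R 0/3 ✗ · (3,4)B 2/3 ✓
Row 4: (4,1)B 1/1 ✓ · (4,3)B 1/2 ✗ · (4,4)B 4/4 ✓ · (4,5)B 2/2 ✓
Row 5: (5,1)B 1/2 ✗ · (5,2)R 0/1 ✗ · (5,4)B 2/2 ✓ · (5,5)B 2/2 ✓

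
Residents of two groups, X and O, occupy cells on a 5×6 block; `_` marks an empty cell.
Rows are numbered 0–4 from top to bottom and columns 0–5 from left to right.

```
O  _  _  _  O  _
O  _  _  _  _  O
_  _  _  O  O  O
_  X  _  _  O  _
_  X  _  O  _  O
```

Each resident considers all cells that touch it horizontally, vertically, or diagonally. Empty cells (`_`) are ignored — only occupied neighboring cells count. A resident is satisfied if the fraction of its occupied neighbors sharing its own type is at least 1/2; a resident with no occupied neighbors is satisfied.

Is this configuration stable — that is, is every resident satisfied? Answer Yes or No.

Row 0: (0,0)O 1/1 ok · (0,4)O 1/1 ok
Row 1: (1,0)O 1/1 ok · (1,5)O 3/3 ok
Row 2: (2,3)O 2/2 ok · (2,4)O 4/4 ok · (2,5)O 3/3 ok
Row 3: (3,1)X 1/1 ok · (3,4)O 5/5 ok
Row 4: (4,1)X 1/1 ok · (4,3)O 1/1 ok · (4,5)O 1/1 ok
All meet the threshold, so the configuration is stable.

Yes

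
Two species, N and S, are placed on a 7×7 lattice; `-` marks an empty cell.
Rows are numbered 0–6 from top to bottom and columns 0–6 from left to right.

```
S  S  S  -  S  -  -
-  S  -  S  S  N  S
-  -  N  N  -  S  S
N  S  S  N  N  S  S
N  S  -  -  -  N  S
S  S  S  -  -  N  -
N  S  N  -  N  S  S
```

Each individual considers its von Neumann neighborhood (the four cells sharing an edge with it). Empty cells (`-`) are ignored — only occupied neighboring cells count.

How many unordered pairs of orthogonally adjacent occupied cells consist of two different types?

18

Scan each occupied cell's neighbors to the right and below so each pair is counted once.
Row 0: S(0,0)–S(0,1)= S(0,1)–S(0,2)= S(0,1)–S(1,1)= S(0,4)–S(1,4)=  → 0/4 unlike.
Row 1: S(1,3)–S(1,4)= S(1,3)–N(2,3)≠ S(1,4)–N(1,5)≠ N(1,5)–S(1,6)≠ N(1,5)–S(2,5)≠ S(1,6)–S(2,6)=  → 4/6 unlike.
Row 2: N(2,2)–N(2,3)= N(2,2)–S(3,2)≠ N(2,3)–N(3,3)= S(2,5)–S(2,6)= S(2,5)–S(3,5)= S(2,6)–S(3,6)=  → 1/6 unlike.
Row 3: N(3,0)–S(3,1)≠ N(3,0)–N(4,0)= S(3,1)–S(3,2)= S(3,1)–S(4,1)= S(3,2)–N(3,3)≠ N(3,3)–N(3,4)= N(3,4)–S(3,5)≠ S(3,5)–S(3,6)= S(3,5)–N(4,5)≠ S(3,6)–S(4,6)=  → 4/10 unlike.
Row 4: N(4,0)–S(4,1)≠ N(4,0)–S(5,0)≠ S(4,1)–S(5,1)= N(4,5)–S(4,6)≠ N(4,5)–N(5,5)=  → 3/5 unlike.
Row 5: S(5,0)–S(5,1)= S(5,0)–N(6,0)≠ S(5,1)–S(5,2)= S(5,1)–S(6,1)= S(5,2)–N(6,2)≠ N(5,5)–S(6,5)≠  → 3/6 unlike.
Row 6: N(6,0)–S(6,1)≠ S(6,1)–N(6,2)≠ N(6,4)–S(6,5)≠ S(6,5)–S(6,6)=  → 3/4 unlike.
Total adjacent occupied pairs: 41; unlike-type pairs: 18.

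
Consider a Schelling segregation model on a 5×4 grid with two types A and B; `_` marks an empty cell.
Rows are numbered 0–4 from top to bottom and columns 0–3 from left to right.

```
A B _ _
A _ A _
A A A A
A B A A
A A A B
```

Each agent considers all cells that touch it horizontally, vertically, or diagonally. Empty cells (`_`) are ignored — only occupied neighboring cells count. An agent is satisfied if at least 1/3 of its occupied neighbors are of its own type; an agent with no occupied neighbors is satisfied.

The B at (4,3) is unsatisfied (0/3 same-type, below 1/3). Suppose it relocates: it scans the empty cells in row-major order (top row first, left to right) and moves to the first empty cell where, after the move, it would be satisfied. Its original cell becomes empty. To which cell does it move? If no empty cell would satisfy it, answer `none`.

Vacating (4,3). Empty cells in order:
  (0,2): 1/2 same-type → satisfied — stop here.

(0,2)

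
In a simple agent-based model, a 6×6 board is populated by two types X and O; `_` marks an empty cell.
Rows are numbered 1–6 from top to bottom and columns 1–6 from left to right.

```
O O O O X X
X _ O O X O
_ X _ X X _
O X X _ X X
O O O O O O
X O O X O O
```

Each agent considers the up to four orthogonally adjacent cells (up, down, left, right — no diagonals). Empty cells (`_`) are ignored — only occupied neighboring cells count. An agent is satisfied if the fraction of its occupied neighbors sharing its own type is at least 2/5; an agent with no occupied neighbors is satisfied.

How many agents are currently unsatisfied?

4

Row 1: (1,1)O 1/2 ok · (1,2)O 2/2 ok · (1,3)O 3/3 ok · (1,4)O 2/3 ok · (1,5)X 2/3 ok · (1,6)X 1/2 ok
Row 2: (2,1)X 0/1 unhappy · (2,3)O 2/2 ok · (2,4)O 2/4 ok · (2,5)X 2/4 ok · (2,6)O 0/2 unhappy
Row 3: (3,2)X 1/1 ok · (3,4)X 1/2 ok · (3,5)X 3/3 ok
Row 4: (4,1)O 1/2 ok · (4,2)X 2/4 ok · (4,3)X 1/2 ok · (4,5)X 2/3 ok · (4,6)X 1/2 ok
Row 5: (5,1)O 2/3 ok · (5,2)O 3/4 ok · (5,3)O 3/4 ok · (5,4)O 2/3 ok · (5,5)O 3/4 ok · (5,6)O 2/3 ok
Row 6: (6,1)X 0/2 unhappy · (6,2)O 2/3 ok · (6,3)O 2/3 ok · (6,4)X 0/3 unhappy · (6,5)O 2/3 ok · (6,6)O 2/2 ok
Unsatisfied: (2,1), (2,6), (6,1), (6,4) — 4 in total.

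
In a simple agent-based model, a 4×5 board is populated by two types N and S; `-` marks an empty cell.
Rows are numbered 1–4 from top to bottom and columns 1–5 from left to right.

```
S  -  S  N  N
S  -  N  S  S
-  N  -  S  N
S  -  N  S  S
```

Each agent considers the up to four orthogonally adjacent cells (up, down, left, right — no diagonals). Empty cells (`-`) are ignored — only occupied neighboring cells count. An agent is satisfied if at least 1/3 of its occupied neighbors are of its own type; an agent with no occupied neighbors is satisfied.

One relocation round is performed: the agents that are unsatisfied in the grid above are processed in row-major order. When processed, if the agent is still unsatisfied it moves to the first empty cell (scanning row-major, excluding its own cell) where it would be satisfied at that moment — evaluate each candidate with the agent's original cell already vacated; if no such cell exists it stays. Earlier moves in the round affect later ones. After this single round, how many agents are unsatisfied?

0

Initially unsatisfied (in order): (1,3), (2,3), (3,5), (4,3).
  (1,3) → (1,2).
  (2,3) → (1,3).
  (3,5) → (2,2).
  (4,3) → (2,3).
Resulting grid:
S S N N N
S N N S S
- N - S -
S - - S S
All satisfied now.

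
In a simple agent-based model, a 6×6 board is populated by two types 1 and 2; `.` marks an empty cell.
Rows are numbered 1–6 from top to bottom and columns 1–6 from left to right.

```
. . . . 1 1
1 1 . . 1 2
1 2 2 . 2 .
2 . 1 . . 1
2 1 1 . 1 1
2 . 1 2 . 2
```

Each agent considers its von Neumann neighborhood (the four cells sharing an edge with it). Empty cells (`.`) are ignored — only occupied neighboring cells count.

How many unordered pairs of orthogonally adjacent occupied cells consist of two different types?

Scan each occupied cell's neighbors to the right and below so each pair is counted once.
From row 1: 1 unlike of 3 pairs (running 1/3).
From row 2: 3 unlike of 5 pairs (running 4/8).
From row 3: 3 unlike of 4 pairs (running 7/12).
From row 4: 0 unlike of 3 pairs (running 7/15).
From row 5: 2 unlike of 6 pairs (running 9/21).
From row 6: 1 unlike of 1 pairs (running 10/22).
Total adjacent occupied pairs: 22; unlike-type pairs: 10.

10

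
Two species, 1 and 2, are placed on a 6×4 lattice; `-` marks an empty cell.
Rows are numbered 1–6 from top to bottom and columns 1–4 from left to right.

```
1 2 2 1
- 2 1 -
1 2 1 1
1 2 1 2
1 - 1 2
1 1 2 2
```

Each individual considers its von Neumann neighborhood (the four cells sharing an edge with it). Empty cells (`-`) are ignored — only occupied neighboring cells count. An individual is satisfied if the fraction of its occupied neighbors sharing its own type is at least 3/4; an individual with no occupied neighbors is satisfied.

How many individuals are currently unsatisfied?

Row 1: (1,1)1 0/1 unhappy · (1,2)2 2/3 unhappy · (1,3)2 1/3 unhappy · (1,4)1 0/1 unhappy
Row 2: (2,2)2 2/3 unhappy · (2,3)1 1/3 unhappy
Row 3: (3,1)1 1/2 unhappy · (3,2)2 2/4 unhappy · (3,3)1 3/4 ok · (3,4)1 1/2 unhappy
Row 4: (4,1)1 2/3 unhappy · (4,2)2 1/3 unhappy · (4,3)1 2/4 unhappy · (4,4)2 1/3 unhappy
Row 5: (5,1)1 2/2 ok · (5,3)1 1/3 unhappy · (5,4)2 2/3 unhappy
Row 6: (6,1)1 2/2 ok · (6,2)1 1/2 unhappy · (6,3)2 1/3 unhappy · (6,4)2 2/2 ok
Unsatisfied: (1,1), (1,2), (1,3), (1,4), (2,2), (2,3), (3,1), (3,2), (3,4), (4,1), (4,2), (4,3), (4,4), (5,3), (5,4), (6,2), (6,3) — 17 in total.

17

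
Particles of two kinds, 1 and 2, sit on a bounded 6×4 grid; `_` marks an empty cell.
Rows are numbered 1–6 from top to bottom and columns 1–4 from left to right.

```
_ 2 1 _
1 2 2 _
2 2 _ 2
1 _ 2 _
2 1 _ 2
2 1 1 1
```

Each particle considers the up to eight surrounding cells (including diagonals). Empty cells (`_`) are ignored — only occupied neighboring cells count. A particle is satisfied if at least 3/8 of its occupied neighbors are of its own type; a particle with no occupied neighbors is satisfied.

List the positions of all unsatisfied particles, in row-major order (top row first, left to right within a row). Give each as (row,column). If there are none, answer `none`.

(1,3), (2,1), (4,1), (5,1), (5,4), (6,1)

(1,2)2 2/4 ok
(1,3)1 0/3 unhappy
(2,1)1 0/4 unhappy
(2,2)2 4/6 ok
(2,3)2 4/5 ok
(3,1)2 2/4 ok
(3,2)2 4/6 ok
(3,4)2 2/2 ok
(4,1)1 1/4 unhappy
(4,3)2 3/4 ok
(5,1)2 1/4 unhappy
(5,2)1 3/6 ok
(5,4)2 1/3 unhappy
(6,1)2 1/3 unhappy
(6,2)1 2/4 ok
(6,3)1 3/4 ok
(6,4)1 1/2 ok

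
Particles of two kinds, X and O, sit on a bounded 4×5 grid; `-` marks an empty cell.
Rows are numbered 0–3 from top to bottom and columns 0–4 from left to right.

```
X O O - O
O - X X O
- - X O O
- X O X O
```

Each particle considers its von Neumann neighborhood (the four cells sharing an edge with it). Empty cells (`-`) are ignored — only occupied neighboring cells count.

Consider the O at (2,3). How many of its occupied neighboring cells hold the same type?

1

Occupied neighbors of (2,3): (1,3)=X, (3,3)=X, (2,2)=X, (2,4)=O.
Same type (O): 1 of 4.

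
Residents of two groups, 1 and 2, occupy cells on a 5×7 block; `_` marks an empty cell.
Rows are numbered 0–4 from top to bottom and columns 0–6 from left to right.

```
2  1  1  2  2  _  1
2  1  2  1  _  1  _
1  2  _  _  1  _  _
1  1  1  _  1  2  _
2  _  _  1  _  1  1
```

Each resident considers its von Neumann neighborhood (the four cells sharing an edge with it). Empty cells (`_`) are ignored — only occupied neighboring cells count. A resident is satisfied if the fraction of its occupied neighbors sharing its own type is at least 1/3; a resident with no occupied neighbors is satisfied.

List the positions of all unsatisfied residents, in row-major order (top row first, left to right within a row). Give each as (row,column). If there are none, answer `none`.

(1,1), (1,2), (1,3), (2,1), (3,5), (4,0)

Row 0: (0,0)2 1/2 satisfied · (0,1)1 2/3 satisfied · (0,2)1 1/3 satisfied · (0,3)2 1/3 satisfied · (0,4)2 1/1 satisfied · (0,6)1 0/0 satisfied
Row 1: (1,0)2 1/3 satisfied · (1,1)1 1/4 not · (1,2)2 0/3 not · (1,3)1 0/2 not · (1,5)1 0/0 satisfied
Row 2: (2,0)1 1/3 satisfied · (2,1)2 0/3 not · (2,4)1 1/1 satisfied
Row 3: (3,0)1 2/3 satisfied · (3,1)1 2/3 satisfied · (3,2)1 1/1 satisfied · (3,4)1 1/2 satisfied · (3,5)2 0/2 not
Row 4: (4,0)2 0/1 not · (4,3)1 0/0 satisfied · (4,5)1 1/2 satisfied · (4,6)1 1/1 satisfied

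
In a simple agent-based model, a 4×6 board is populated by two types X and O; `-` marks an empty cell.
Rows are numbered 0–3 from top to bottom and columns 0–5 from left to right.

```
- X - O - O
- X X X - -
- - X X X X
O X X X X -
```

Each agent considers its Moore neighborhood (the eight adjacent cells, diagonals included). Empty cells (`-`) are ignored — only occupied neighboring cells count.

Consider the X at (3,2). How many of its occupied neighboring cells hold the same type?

Occupied neighbors of (3,2): (2,2)=X, (2,3)=X, (3,1)=X, (3,3)=X.
Same type (X): 4 of 4.

4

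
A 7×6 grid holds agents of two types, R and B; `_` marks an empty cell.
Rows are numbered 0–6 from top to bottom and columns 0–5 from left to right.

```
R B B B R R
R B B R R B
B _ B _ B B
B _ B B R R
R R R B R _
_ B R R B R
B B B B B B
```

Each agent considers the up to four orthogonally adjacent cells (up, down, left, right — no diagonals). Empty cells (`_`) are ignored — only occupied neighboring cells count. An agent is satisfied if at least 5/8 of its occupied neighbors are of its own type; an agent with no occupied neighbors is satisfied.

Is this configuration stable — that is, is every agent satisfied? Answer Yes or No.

No

Row 0: (0,0)R 1/2 unhappy · (0,1)B 2/3 ok · (0,2)B 3/3 ok · (0,3)B 1/3 unhappy · (0,4)R 2/3 ok · (0,5)R 1/2 unhappy
Row 1: (1,0)R 1/3 unhappy · (1,1)B 2/3 ok · (1,2)B 3/4 ok · (1,3)R 1/3 unhappy · (1,4)R 2/4 unhappy · (1,5)B 1/3 unhappy
Row 2: (2,0)B 1/2 unhappy · (2,2)B 2/2 ok · (2,4)B 1/3 unhappy · (2,5)B 2/3 ok
Row 3: (3,0)B 1/2 unhappy · (3,2)B 2/3 ok · (3,3)B 2/3 ok · (3,4)R 2/4 unhappy · (3,5)R 1/2 unhappy
Row 4: (4,0)R 1/2 unhappy · (4,1)R 2/3 ok · (4,2)R 2/4 unhappy · (4,3)B 1/4 unhappy · (4,4)R 1/3 unhappy
Row 5: (5,1)B 1/3 unhappy · (5,2)R 2/4 unhappy · (5,3)R 1/4 unhappy · (5,4)B 1/4 unhappy · (5,5)R 0/2 unhappy
Row 6: (6,0)B 1/1 ok · (6,1)B 3/3 ok · (6,2)B 2/3 ok · (6,3)B 2/3 ok · (6,4)B 3/3 ok · (6,5)B 1/2 unhappy
For instance (0,0) has only 1/2 same-type neighbors, below 5/8.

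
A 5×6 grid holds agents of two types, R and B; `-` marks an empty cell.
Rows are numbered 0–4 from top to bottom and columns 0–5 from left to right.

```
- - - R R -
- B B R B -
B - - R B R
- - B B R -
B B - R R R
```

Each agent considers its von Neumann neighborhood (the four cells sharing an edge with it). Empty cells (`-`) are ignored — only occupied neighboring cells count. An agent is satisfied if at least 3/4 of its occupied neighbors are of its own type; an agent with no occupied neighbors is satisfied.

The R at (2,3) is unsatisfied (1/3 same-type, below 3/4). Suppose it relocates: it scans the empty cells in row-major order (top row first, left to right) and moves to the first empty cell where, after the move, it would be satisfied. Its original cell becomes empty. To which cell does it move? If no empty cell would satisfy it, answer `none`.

Vacating (2,3). Empty cells in order:
  (0,0): 0/0 same-type → satisfied — stop here.

(0,0)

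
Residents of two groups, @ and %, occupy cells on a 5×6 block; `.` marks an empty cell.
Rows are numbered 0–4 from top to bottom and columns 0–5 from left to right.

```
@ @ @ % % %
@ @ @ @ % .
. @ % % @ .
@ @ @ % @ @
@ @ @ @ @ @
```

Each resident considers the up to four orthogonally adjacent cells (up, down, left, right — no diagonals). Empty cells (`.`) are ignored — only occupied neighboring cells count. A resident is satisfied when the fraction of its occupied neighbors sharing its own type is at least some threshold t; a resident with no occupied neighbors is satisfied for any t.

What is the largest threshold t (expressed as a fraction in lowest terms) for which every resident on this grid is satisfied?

(0,0)@ 2/2
(0,1)@ 3/3
(0,2)@ 2/3
(0,3)% 1/3
(0,4)% 3/3
(0,5)% 1/1
(1,0)@ 2/2
(1,1)@ 4/4
(1,2)@ 3/4
(1,3)@ 1/4
(1,4)% 1/3
(2,1)@ 2/3
(2,2)% 1/4
(2,3)% 2/4
(2,4)@ 1/3
(3,0)@ 2/2
(3,1)@ 4/4
(3,2)@ 2/4
(3,3)% 1/4
(3,4)@ 3/4
(3,5)@ 2/2
(4,0)@ 2/2
(4,1)@ 3/3
(4,2)@ 3/3
(4,3)@ 2/3
(4,4)@ 3/3
(4,5)@ 2/2
The smallest same-type fraction is 1/4 at (1,3), which reduces to 1/4. Any threshold above that leaves this resident unsatisfied.

1/4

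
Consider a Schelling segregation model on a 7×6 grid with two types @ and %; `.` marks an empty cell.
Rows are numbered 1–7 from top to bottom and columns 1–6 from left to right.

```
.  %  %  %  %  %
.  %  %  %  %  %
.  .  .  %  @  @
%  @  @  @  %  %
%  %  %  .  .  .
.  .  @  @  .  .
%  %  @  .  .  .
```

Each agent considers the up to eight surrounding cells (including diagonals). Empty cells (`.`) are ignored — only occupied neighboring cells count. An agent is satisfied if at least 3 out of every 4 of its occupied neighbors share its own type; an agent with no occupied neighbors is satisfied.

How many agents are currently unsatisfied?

17

(1,2)% 3/3 ok
(1,3)% 5/5 ok
(1,4)% 5/5 ok
(1,5)% 5/5 ok
(1,6)% 3/3 ok
(2,2)% 3/3 ok
(2,3)% 6/6 ok
(2,4)% 6/7 ok
(2,5)% 6/8 ok
(2,6)% 3/5 unhappy
(3,4)% 4/7 unhappy
(3,5)@ 2/8 unhappy
(3,6)@ 1/5 unhappy
(4,1)% 2/3 unhappy
(4,2)@ 1/5 unhappy
(4,3)@ 2/5 unhappy
(4,4)@ 2/5 unhappy
(4,5)% 2/5 unhappy
(4,6)% 1/3 unhappy
(5,1)% 2/3 unhappy
(5,2)% 3/6 unhappy
(5,3)% 1/6 unhappy
(6,3)@ 2/5 unhappy
(6,4)@ 2/3 unhappy
(7,1)% 1/1 ok
(7,2)% 1/3 unhappy
(7,3)@ 2/3 unhappy
Unsatisfied: (2,6), (3,4), (3,5), (3,6), (4,1), (4,2), (4,3), (4,4), (4,5), (4,6), (5,1), (5,2), (5,3), (6,3), (6,4), (7,2), (7,3) — 17 in total.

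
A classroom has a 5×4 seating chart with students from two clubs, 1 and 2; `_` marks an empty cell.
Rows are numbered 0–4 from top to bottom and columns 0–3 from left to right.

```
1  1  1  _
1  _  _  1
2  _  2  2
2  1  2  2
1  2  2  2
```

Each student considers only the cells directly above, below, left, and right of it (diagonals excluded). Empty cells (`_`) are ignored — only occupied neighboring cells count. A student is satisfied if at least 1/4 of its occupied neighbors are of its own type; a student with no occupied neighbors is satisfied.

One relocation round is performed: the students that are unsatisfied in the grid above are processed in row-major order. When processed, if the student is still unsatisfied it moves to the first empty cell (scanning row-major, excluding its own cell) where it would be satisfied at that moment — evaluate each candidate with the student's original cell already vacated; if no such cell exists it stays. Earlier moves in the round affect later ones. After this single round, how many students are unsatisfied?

Initially unsatisfied (in order): (1,3), (3,1), (4,0).
  (1,3) → (0,3).
  (3,1) → (1,1).
  (4,0) → (1,2).
Resulting grid:
1 1 1 1
1 1 1 _
2 _ 2 2
2 _ 2 2
_ 2 2 2
All satisfied now.

0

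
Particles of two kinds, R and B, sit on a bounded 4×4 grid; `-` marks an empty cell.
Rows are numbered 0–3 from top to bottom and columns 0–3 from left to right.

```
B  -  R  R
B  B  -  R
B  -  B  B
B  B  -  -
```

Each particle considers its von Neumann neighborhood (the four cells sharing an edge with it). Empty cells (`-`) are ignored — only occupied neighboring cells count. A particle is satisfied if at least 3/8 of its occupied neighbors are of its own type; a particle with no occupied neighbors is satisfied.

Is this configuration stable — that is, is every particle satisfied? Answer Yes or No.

(0,0)B 1/1 satisfied
(0,2)R 1/1 satisfied
(0,3)R 2/2 satisfied
(1,0)B 3/3 satisfied
(1,1)B 1/1 satisfied
(1,3)R 1/2 satisfied
(2,0)B 2/2 satisfied
(2,2)B 1/1 satisfied
(2,3)B 1/2 satisfied
(3,0)B 2/2 satisfied
(3,1)B 1/1 satisfied
All meet the threshold, so the configuration is stable.

Yes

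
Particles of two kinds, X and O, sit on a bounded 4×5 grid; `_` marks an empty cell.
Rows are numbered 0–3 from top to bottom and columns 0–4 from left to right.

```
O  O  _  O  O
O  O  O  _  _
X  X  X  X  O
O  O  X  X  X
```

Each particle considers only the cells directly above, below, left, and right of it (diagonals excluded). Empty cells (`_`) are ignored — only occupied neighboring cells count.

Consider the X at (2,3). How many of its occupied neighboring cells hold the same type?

Occupied neighbors of (2,3): (3,3)=X, (2,2)=X, (2,4)=O.
Same type (X): 2 of 3.

2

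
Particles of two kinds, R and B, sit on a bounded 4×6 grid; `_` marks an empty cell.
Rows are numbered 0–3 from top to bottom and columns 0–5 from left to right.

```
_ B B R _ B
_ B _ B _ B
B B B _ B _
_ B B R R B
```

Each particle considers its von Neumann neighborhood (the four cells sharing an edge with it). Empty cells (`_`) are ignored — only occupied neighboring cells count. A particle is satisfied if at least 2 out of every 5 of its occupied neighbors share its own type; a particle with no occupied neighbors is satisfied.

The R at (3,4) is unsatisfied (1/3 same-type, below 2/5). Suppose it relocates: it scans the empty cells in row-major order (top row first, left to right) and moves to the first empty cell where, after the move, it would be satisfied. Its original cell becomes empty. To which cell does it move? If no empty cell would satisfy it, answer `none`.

Vacating (3,4). Empty cells in order:
  (0,0): 0/1 same-type → still unsatisfied.
  (0,4): 1/2 same-type → satisfied — stop here.

(0,4)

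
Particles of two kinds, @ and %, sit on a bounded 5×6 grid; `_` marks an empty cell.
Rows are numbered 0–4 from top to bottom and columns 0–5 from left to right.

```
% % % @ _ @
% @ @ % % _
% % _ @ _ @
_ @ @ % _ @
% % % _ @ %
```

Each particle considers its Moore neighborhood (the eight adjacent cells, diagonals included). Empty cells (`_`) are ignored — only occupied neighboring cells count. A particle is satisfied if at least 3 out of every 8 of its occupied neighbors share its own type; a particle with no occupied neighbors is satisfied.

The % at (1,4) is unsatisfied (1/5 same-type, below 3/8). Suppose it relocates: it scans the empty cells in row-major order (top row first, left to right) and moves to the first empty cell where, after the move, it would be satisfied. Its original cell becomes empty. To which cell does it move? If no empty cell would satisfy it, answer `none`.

(2,2)

Vacating (1,4). Empty cells in order:
  (0,4): 1/3 same-type → still unsatisfied.
  (1,5): 0/2 same-type → still unsatisfied.
  (2,2): 3/8 same-type → satisfied — stop here.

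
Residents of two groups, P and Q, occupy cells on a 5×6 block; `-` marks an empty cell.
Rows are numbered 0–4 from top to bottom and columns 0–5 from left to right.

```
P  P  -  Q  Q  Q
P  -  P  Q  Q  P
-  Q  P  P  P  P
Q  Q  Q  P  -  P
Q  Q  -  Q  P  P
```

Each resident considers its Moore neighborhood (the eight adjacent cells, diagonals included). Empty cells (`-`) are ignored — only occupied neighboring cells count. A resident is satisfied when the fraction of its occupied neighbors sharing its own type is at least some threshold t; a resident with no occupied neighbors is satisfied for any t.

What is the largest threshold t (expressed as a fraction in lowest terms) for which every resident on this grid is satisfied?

1/3

(0,0)P 2/2
(0,1)P 3/3
(0,3)Q 3/4
(0,4)Q 4/5
(0,5)Q 2/3
(1,0)P 2/3
(1,2)P 3/6
(1,3)Q 3/7
(1,4)Q 4/8
(1,5)P 2/5
(2,1)Q 3/6
(2,2)P 3/7
(2,3)P 4/7
(2,4)P 5/7
(2,5)P 3/4
(3,0)Q 4/4
(3,1)Q 5/6
(3,2)Q 4/7
(3,3)P 4/6
(3,5)P 4/4
(4,0)Q 3/3
(4,1)Q 4/4
(4,3)Q 1/3
(4,4)P 3/4
(4,5)P 2/2
The smallest same-type fraction is 1/3 at (4,3), which reduces to 1/3. Any threshold above that leaves this resident unsatisfied.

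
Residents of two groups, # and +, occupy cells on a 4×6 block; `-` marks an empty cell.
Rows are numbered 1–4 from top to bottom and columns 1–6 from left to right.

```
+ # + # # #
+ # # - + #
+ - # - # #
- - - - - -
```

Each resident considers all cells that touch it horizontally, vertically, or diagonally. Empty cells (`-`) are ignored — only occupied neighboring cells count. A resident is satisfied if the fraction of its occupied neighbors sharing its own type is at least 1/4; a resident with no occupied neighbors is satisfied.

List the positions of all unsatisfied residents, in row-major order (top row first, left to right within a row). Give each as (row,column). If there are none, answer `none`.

Row 1: (1,1)+ 1/3 satisfied · (1,2)# 2/5 satisfied · (1,3)+ 0/4 not · (1,4)# 2/4 satisfied · (1,5)# 3/4 satisfied · (1,6)# 2/3 satisfied
Row 2: (2,1)+ 2/4 satisfied · (2,2)# 3/7 satisfied · (2,3)# 4/5 satisfied · (2,5)+ 0/6 not · (2,6)# 4/5 satisfied
Row 3: (3,1)+ 1/2 satisfied · (3,3)# 2/2 satisfied · (3,5)# 2/3 satisfied · (3,6)# 2/3 satisfied

(1,3), (2,5)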